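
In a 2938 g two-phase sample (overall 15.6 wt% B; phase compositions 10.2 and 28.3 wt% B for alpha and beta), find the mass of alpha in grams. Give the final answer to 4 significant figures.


f_alpha = (C_beta - C0) / (C_beta - C_alpha)
f_alpha = (28.3 - 15.6) / (28.3 - 10.2) = 0.701657
m_alpha = f_alpha * m_total = 0.701657 * 2938 = 2061 g


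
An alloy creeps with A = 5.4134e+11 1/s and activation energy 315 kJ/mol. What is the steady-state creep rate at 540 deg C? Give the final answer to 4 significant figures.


rate = A * exp(-Q / (R*T))
T = 540 + 273.15 = 813.15 K
rate = 5.4134e+11 * exp(-315e3 / (8.314 * 813.15))
rate = 3.147e-09 1/s


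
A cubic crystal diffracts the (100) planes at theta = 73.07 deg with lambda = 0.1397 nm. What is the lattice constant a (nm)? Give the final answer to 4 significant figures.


d = lambda / (2*sin(theta))
d = 0.1397 / (2*sin(73.07 deg))
d = 0.0730144 nm
a = d * sqrt(h^2+k^2+l^2) = 0.0730144 * sqrt(1)
a = 0.07301 nm


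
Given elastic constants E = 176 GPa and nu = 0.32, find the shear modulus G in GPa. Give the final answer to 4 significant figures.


G = E / (2*(1+nu))
G = 176 / (2*(1+0.32))
G = 66.67 GPa


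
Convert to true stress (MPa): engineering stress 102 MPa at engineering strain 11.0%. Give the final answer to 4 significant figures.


sigma_true = sigma_eng * (1 + epsilon_eng)
sigma_true = 102 * (1 + 0.11)
sigma_true = 113.2 MPa


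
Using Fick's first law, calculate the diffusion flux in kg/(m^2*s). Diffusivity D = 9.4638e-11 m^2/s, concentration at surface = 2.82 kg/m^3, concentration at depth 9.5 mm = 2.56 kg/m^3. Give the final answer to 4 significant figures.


J = -D * (dC/dx) = D * (C1 - C2) / dx
J = 9.4638e-11 * (2.82 - 2.56) / 9.5e-03
J = 2.59e-09 kg/(m^2*s)


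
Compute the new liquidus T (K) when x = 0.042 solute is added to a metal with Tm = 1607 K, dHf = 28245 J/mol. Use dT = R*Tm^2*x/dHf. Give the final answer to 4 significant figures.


dT = R*Tm^2*x / dHf
dT = 8.314 * 1607^2 * 0.042 / 28245
dT = 31.9264 K
T_new = 1607 - 31.9264 = 1575 K


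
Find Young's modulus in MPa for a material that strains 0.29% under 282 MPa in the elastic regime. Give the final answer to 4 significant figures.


E = sigma / epsilon
epsilon = 0.29% = 2.9e-03
E = 282 / 2.9e-03
E = 97240 MPa


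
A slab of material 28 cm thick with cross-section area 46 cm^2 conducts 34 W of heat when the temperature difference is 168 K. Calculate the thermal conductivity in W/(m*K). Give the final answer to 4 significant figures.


k = Q*L / (A*dT)
L = 0.28 m, A = 4.6e-03 m^2
k = 34 * 0.28 / (4.6e-03 * 168)
k = 12.32 W/(m*K)


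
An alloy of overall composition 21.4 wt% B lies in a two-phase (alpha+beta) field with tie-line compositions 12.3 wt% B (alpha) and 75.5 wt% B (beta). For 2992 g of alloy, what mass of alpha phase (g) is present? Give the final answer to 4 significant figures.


f_alpha = (C_beta - C0) / (C_beta - C_alpha)
f_alpha = (75.5 - 21.4) / (75.5 - 12.3) = 0.856013
m_alpha = f_alpha * m_total = 0.856013 * 2992 = 2561 g


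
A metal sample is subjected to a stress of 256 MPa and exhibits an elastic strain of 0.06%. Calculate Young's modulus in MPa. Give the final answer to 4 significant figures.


E = sigma / epsilon
epsilon = 0.06% = 6e-04
E = 256 / 6e-04
E = 426700 MPa


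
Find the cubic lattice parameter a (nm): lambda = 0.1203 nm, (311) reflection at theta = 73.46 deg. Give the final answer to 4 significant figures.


d = lambda / (2*sin(theta))
d = 0.1203 / (2*sin(73.46 deg))
d = 0.0627464 nm
a = d * sqrt(h^2+k^2+l^2) = 0.0627464 * sqrt(11)
a = 0.2081 nm


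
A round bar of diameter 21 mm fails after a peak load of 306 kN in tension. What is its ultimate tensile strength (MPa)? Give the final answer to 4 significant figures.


A0 = pi*(d/2)^2 = pi*(21/2)^2 = 346.361 mm^2
UTS = F_max / A0 = 306*1000 / 346.361
UTS = 883.5 MPa


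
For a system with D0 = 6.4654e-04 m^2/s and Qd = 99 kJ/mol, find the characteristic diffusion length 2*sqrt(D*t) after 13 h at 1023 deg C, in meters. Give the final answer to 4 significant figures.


Step 1: D = D0 * exp(-Qd/(R*T))
T = 1296.15 K
D = 6.4654e-04 * exp(-99e3 / (8.314 * 1296.15)) = 6.61861e-08 m^2/s
Step 2: L = 2*sqrt(D*t)
t = 13 h = 46800 s
L = 2*sqrt(6.61861e-08 * 46800) = 0.1113 m


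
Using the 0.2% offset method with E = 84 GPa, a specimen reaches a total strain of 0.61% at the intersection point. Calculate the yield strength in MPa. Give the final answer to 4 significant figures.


Offset strain = 0.002
Elastic strain at yield = total_strain - offset = 6.1e-03 - 0.002 = 4.1e-03
sigma_y = E * elastic_strain = 84000 * 4.1e-03
sigma_y = 344.4 MPa


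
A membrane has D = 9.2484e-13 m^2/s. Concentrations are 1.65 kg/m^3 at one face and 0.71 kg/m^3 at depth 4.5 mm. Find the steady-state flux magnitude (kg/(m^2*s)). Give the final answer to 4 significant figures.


J = -D * (dC/dx) = D * (C1 - C2) / dx
J = 9.2484e-13 * (1.65 - 0.71) / 4.5e-03
J = 1.932e-10 kg/(m^2*s)


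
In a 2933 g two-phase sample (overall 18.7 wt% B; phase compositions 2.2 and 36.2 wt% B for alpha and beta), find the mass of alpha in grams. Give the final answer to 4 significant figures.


f_alpha = (C_beta - C0) / (C_beta - C_alpha)
f_alpha = (36.2 - 18.7) / (36.2 - 2.2) = 0.514706
m_alpha = f_alpha * m_total = 0.514706 * 2933 = 1510 g


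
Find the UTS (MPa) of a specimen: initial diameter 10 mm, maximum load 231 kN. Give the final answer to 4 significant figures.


A0 = pi*(d/2)^2 = pi*(10/2)^2 = 78.5398 mm^2
UTS = F_max / A0 = 231*1000 / 78.5398
UTS = 2941 MPa


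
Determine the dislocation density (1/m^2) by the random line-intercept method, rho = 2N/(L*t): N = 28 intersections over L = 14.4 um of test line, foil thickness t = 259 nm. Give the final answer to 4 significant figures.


rho = 2N / (L * t)
L = 14.4 um = 1.44e-05 m, t = 259 nm = 2.59e-07 m
rho = 2 * 28 / (1.44e-05 * 2.59e-07)
rho = 1.502e+13 1/m^2


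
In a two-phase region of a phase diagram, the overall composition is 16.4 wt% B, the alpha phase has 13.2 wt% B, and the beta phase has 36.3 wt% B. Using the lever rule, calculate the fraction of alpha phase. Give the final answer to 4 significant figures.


f_alpha = (C_beta - C0) / (C_beta - C_alpha)
f_alpha = (36.3 - 16.4) / (36.3 - 13.2)
f_alpha = 0.8615


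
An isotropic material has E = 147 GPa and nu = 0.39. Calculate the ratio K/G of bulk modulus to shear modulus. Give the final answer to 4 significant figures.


G = E / (2*(1+nu))
G = 147 / (2*(1+0.39)) = 52.8777 GPa
K = E / (3*(1-2*nu))
K = 147 / (3*(1-2*0.39)) = 222.727 GPa
K/G = 222.727 / 52.8777 = 4.212


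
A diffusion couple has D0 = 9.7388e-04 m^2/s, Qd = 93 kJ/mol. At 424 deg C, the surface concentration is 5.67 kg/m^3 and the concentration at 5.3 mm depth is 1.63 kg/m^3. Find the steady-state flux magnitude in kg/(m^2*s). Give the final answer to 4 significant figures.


Step 1: D = D0 * exp(-Qd/(R*T))
T = 424 + 273.15 = 697.15 K
D = 9.7388e-04 * exp(-93e3 / (8.314 * 697.15)) = 1.04746e-10 m^2/s
Step 2: J = D * (C1 - C2) / dx
J = 1.04746e-10 * (5.67 - 1.63) / 5.3e-03
J = 7.984e-08 kg/(m^2*s)


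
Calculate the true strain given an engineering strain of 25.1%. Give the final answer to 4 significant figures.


epsilon_true = ln(1 + epsilon_eng)
epsilon_true = ln(1 + 0.251)
epsilon_true = 0.2239


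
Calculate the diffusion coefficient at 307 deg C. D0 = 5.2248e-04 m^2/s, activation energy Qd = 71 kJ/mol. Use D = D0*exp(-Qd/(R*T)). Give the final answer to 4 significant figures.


D = D0 * exp(-Qd / (R*T))
T = 580.15 K
D = 5.2248e-04 * exp(-71e3 / (8.314 * 580.15))
D = 2.115e-10 m^2/s


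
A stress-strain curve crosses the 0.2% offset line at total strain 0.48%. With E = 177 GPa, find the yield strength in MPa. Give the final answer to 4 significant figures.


Offset strain = 0.002
Elastic strain at yield = total_strain - offset = 4.8e-03 - 0.002 = 2.8e-03
sigma_y = E * elastic_strain = 177000 * 2.8e-03
sigma_y = 495.6 MPa


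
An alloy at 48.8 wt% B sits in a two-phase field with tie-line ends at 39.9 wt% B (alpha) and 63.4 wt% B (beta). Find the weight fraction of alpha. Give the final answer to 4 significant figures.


f_alpha = (C_beta - C0) / (C_beta - C_alpha)
f_alpha = (63.4 - 48.8) / (63.4 - 39.9)
f_alpha = 0.6213


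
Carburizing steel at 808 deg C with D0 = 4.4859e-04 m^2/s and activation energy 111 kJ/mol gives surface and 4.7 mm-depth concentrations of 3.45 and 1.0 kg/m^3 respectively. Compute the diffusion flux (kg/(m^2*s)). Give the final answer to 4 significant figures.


Step 1: D = D0 * exp(-Qd/(R*T))
T = 808 + 273.15 = 1081.15 K
D = 4.4859e-04 * exp(-111e3 / (8.314 * 1081.15)) = 1.94449e-09 m^2/s
Step 2: J = D * (C1 - C2) / dx
J = 1.94449e-09 * (3.45 - 1.0) / 4.7e-03
J = 1.014e-06 kg/(m^2*s)


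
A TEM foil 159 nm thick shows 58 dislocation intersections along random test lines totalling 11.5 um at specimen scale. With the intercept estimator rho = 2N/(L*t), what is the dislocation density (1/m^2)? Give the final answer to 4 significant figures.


rho = 2N / (L * t)
L = 11.5 um = 1.15e-05 m, t = 159 nm = 1.59e-07 m
rho = 2 * 58 / (1.15e-05 * 1.59e-07)
rho = 6.344e+13 1/m^2


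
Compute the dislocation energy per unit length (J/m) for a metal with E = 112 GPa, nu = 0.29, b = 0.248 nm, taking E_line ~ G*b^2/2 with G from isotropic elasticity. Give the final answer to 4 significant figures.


Step 1: G = E / (2*(1+nu))
G = 112 / (2*(1+0.29)) = 43.4109 GPa = 4.34109e+10 Pa
Step 2: E_line = G*b^2/2
b = 0.248 nm = 2.48e-10 m
E_line = 0.5 * 4.34109e+10 * (2.48e-10)^2 = 1.335e-09 J/m


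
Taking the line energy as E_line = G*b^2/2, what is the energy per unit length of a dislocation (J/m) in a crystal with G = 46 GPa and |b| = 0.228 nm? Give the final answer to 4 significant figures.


E = G*b^2/2
b = 0.228 nm = 2.28e-10 m
G = 46 GPa = 4.6e+10 Pa
E = 0.5 * 4.6e+10 * (2.28e-10)^2
E = 1.196e-09 J/m


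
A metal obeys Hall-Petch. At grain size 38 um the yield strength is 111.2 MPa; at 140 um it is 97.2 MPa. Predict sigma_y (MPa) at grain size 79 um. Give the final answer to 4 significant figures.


sigma_y = sigma0 + k / sqrt(d)
1/sqrt(d1) = 1/sqrt(3.8e-05) = 162.221;  1/sqrt(d2) = 84.5154
k = (sigma1 - sigma2) / (1/sqrt(d1) - 1/sqrt(d2)) = (111.2 - 97.2) / (162.221 - 84.5154) = 0.180166 MPa*m^0.5
sigma0 = sigma1 - k/sqrt(d1) = 111.2 - 0.180166*162.221 = 81.9732 MPa
sigma_y(d3) = 81.9732 + 0.180166 / sqrt(7.9e-05) = 102.2 MPa


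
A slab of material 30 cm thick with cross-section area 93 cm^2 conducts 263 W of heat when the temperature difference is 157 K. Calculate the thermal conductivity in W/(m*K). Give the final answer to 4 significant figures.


k = Q*L / (A*dT)
L = 0.3 m, A = 9.3e-03 m^2
k = 263 * 0.3 / (9.3e-03 * 157)
k = 54.04 W/(m*K)


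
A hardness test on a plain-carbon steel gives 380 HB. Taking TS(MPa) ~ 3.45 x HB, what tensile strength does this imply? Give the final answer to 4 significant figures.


TS (MPa) = 3.45 * HB
TS = 3.45 * 380
TS = 1311 MPa


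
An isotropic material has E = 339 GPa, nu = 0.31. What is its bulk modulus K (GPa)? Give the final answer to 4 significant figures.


K = E / (3*(1-2*nu))
K = 339 / (3*(1-2*0.31))
K = 297.4 GPa


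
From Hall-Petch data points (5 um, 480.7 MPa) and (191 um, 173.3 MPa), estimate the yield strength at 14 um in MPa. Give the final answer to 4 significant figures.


sigma_y = sigma0 + k / sqrt(d)
1/sqrt(d1) = 1/sqrt(5e-06) = 447.214;  1/sqrt(d2) = 72.3575
k = (sigma1 - sigma2) / (1/sqrt(d1) - 1/sqrt(d2)) = (480.7 - 173.3) / (447.214 - 72.3575) = 0.820048 MPa*m^0.5
sigma0 = sigma1 - k/sqrt(d1) = 480.7 - 0.820048*447.214 = 113.963 MPa
sigma_y(d3) = 113.963 + 0.820048 / sqrt(1.4e-05) = 333.1 MPa


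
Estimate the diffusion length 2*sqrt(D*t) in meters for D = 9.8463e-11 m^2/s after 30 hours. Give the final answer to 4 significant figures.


t = 30 hr = 108000 s
Diffusion length = 2*sqrt(D*t)
= 2*sqrt(9.8463e-11 * 108000)
= 6.522e-03 m


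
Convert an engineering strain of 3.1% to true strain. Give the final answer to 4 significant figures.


epsilon_true = ln(1 + epsilon_eng)
epsilon_true = ln(1 + 0.031)
epsilon_true = 0.03053


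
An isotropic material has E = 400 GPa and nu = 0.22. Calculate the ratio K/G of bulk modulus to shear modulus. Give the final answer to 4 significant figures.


G = E / (2*(1+nu))
G = 400 / (2*(1+0.22)) = 163.934 GPa
K = E / (3*(1-2*nu))
K = 400 / (3*(1-2*0.22)) = 238.095 GPa
K/G = 238.095 / 163.934 = 1.452


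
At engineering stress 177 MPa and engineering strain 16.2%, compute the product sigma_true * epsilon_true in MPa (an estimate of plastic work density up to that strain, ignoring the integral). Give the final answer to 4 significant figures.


sigma_true = sigma_eng * (1 + epsilon_eng)
sigma_true = 177 * (1 + 0.162) = 205.674 MPa
epsilon_true = ln(1 + epsilon_eng)
epsilon_true = ln(1 + 0.162) = 0.150143
sigma_true * epsilon_true = 205.674 * 0.150143 = 30.88 MPa


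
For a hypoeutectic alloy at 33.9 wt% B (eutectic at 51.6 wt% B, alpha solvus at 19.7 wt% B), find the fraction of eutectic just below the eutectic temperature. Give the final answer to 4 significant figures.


f_primary = (C_e - C0) / (C_e - C_alpha_max)
f_primary = (51.6 - 33.9) / (51.6 - 19.7)
f_primary = 0.554859
f_eutectic = 1 - 0.554859 = 0.4451


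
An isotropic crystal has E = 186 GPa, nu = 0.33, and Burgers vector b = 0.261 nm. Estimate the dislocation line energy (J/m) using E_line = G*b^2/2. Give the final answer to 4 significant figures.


Step 1: G = E / (2*(1+nu))
G = 186 / (2*(1+0.33)) = 69.9248 GPa = 6.99248e+10 Pa
Step 2: E_line = G*b^2/2
b = 0.261 nm = 2.61e-10 m
E_line = 0.5 * 6.99248e+10 * (2.61e-10)^2 = 2.382e-09 J/m


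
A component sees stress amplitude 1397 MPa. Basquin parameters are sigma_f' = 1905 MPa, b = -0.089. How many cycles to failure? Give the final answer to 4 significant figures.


sigma_a = sigma_f' * (2*Nf)^b
2*Nf = (sigma_a / sigma_f')^(1/b)
2*Nf = (1397 / 1905)^(1/-0.089)
2*Nf = 32.6187
Nf = 16.31 cycles


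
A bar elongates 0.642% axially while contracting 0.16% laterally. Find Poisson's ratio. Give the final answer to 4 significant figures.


nu = -epsilon_lat / epsilon_axial
Lateral strain is contraction (negative), so using magnitudes:
nu = 0.16 / 0.642
nu = 0.2492


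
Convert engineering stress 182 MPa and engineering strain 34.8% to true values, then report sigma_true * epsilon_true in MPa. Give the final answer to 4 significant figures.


sigma_true = sigma_eng * (1 + epsilon_eng)
sigma_true = 182 * (1 + 0.348) = 245.336 MPa
epsilon_true = ln(1 + epsilon_eng)
epsilon_true = ln(1 + 0.348) = 0.298622
sigma_true * epsilon_true = 245.336 * 0.298622 = 73.26 MPa


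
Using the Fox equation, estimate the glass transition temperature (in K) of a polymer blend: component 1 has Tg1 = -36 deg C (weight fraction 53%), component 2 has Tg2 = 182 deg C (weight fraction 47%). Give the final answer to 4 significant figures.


1/Tg = w1/Tg1 + w2/Tg2 (in Kelvin)
Tg1 = 237.15 K, Tg2 = 455.15 K
1/Tg = 0.53/237.15 + 0.47/455.15
Tg = 306 K


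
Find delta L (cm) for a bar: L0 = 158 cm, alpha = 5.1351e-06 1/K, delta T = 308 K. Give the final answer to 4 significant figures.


dL = L0 * alpha * dT
dL = 158 * 5.1351e-06 * 308
dL = 0.2499 cm


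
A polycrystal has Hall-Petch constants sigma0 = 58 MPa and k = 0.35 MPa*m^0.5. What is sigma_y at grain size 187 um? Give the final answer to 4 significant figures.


sigma_y = sigma0 + k / sqrt(d)
d = 187 um = 1.87e-04 m
sigma_y = 58 + 0.35 / sqrt(1.87e-04)
sigma_y = 83.59 MPa


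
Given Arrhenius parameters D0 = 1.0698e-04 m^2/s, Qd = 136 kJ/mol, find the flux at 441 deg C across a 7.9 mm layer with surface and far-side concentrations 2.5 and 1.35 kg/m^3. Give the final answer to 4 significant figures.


Step 1: D = D0 * exp(-Qd/(R*T))
T = 441 + 273.15 = 714.15 K
D = 1.0698e-04 * exp(-136e3 / (8.314 * 714.15)) = 1.20664e-14 m^2/s
Step 2: J = D * (C1 - C2) / dx
J = 1.20664e-14 * (2.5 - 1.35) / 7.9e-03
J = 1.757e-12 kg/(m^2*s)


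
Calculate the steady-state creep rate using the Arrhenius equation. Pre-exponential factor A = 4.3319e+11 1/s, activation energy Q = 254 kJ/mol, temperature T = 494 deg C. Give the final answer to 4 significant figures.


rate = A * exp(-Q / (R*T))
T = 494 + 273.15 = 767.15 K
rate = 4.3319e+11 * exp(-254e3 / (8.314 * 767.15))
rate = 2.195e-06 1/s


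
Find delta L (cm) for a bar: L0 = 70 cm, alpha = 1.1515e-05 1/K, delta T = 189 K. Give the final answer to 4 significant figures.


dL = L0 * alpha * dT
dL = 70 * 1.1515e-05 * 189
dL = 0.1523 cm


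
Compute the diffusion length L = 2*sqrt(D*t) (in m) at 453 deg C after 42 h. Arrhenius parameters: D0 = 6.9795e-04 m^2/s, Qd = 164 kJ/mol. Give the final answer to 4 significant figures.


Step 1: D = D0 * exp(-Qd/(R*T))
T = 726.15 K
D = 6.9795e-04 * exp(-164e3 / (8.314 * 726.15)) = 1.11244e-15 m^2/s
Step 2: L = 2*sqrt(D*t)
t = 42 h = 151200 s
L = 2*sqrt(1.11244e-15 * 151200) = 2.594e-05 m


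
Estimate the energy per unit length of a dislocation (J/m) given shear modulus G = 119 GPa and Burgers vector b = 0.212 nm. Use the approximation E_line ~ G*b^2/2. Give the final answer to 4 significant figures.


E = G*b^2/2
b = 0.212 nm = 2.12e-10 m
G = 119 GPa = 1.19e+11 Pa
E = 0.5 * 1.19e+11 * (2.12e-10)^2
E = 2.674e-09 J/m


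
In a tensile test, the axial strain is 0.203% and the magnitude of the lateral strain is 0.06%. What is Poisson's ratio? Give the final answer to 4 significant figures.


nu = -epsilon_lat / epsilon_axial
Lateral strain is contraction (negative), so using magnitudes:
nu = 0.06 / 0.203
nu = 0.2956


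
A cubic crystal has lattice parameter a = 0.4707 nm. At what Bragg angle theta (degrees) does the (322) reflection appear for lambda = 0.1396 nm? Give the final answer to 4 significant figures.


d = a / sqrt(h^2+k^2+l^2)
d = 0.4707 / sqrt(17) = 0.114162 nm
lambda = 2*d*sin(theta)  =>  sin(theta) = lambda / (2*d)
sin(theta) = 0.1396 / (2 * 0.114162) = 0.611414
theta = 37.69 deg


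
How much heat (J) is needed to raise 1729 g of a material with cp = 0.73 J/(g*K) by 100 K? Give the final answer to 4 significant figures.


Q = m * cp * dT
Q = 1729 * 0.73 * 100
Q = 126200 J


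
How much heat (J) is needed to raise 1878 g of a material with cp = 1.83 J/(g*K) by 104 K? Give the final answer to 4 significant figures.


Q = m * cp * dT
Q = 1878 * 1.83 * 104
Q = 357400 J


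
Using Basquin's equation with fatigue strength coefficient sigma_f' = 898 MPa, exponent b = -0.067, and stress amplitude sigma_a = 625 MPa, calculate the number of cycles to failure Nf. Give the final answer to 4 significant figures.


sigma_a = sigma_f' * (2*Nf)^b
2*Nf = (sigma_a / sigma_f')^(1/b)
2*Nf = (625 / 898)^(1/-0.067)
2*Nf = 223.459
Nf = 111.7 cycles


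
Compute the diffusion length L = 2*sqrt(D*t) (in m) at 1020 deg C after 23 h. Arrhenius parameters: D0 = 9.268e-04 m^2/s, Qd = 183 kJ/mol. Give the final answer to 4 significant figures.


Step 1: D = D0 * exp(-Qd/(R*T))
T = 1293.15 K
D = 9.268e-04 * exp(-183e3 / (8.314 * 1293.15)) = 3.75612e-11 m^2/s
Step 2: L = 2*sqrt(D*t)
t = 23 h = 82800 s
L = 2*sqrt(3.75612e-11 * 82800) = 3.527e-03 m


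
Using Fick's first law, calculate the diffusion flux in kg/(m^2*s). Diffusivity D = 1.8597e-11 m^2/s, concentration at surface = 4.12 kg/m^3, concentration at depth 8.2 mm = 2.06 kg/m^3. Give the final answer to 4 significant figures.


J = -D * (dC/dx) = D * (C1 - C2) / dx
J = 1.8597e-11 * (4.12 - 2.06) / 8.2e-03
J = 4.672e-09 kg/(m^2*s)


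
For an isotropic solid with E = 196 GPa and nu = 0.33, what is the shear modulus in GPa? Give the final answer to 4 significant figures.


G = E / (2*(1+nu))
G = 196 / (2*(1+0.33))
G = 73.68 GPa


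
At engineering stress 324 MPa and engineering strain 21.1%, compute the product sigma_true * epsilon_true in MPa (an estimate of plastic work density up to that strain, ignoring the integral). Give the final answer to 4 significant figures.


sigma_true = sigma_eng * (1 + epsilon_eng)
sigma_true = 324 * (1 + 0.211) = 392.364 MPa
epsilon_true = ln(1 + epsilon_eng)
epsilon_true = ln(1 + 0.211) = 0.191446
sigma_true * epsilon_true = 392.364 * 0.191446 = 75.12 MPa


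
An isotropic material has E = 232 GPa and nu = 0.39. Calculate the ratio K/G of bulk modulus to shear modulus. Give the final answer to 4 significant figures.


G = E / (2*(1+nu))
G = 232 / (2*(1+0.39)) = 83.4532 GPa
K = E / (3*(1-2*nu))
K = 232 / (3*(1-2*0.39)) = 351.515 GPa
K/G = 351.515 / 83.4532 = 4.212


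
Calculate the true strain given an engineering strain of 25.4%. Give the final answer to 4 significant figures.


epsilon_true = ln(1 + epsilon_eng)
epsilon_true = ln(1 + 0.254)
epsilon_true = 0.2263


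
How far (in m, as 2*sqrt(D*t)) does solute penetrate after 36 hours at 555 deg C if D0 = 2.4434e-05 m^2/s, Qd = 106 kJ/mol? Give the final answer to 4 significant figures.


Step 1: D = D0 * exp(-Qd/(R*T))
T = 828.15 K
D = 2.4434e-05 * exp(-106e3 / (8.314 * 828.15)) = 5.03409e-12 m^2/s
Step 2: L = 2*sqrt(D*t)
t = 36 h = 129600 s
L = 2*sqrt(5.03409e-12 * 129600) = 1.615e-03 m


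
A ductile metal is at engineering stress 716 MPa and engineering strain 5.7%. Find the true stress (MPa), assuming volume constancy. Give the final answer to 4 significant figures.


sigma_true = sigma_eng * (1 + epsilon_eng)
sigma_true = 716 * (1 + 0.057)
sigma_true = 756.8 MPa


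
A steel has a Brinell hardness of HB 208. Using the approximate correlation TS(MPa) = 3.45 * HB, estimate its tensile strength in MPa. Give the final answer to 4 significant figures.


TS (MPa) = 3.45 * HB
TS = 3.45 * 208
TS = 717.6 MPa


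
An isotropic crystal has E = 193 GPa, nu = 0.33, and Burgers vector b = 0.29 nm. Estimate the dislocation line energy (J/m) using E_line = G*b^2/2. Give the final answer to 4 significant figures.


Step 1: G = E / (2*(1+nu))
G = 193 / (2*(1+0.33)) = 72.5564 GPa = 7.25564e+10 Pa
Step 2: E_line = G*b^2/2
b = 0.29 nm = 2.9e-10 m
E_line = 0.5 * 7.25564e+10 * (2.9e-10)^2 = 3.051e-09 J/m


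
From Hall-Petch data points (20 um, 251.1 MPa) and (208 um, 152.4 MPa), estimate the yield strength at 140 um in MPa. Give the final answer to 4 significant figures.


sigma_y = sigma0 + k / sqrt(d)
1/sqrt(d1) = 1/sqrt(2e-05) = 223.607;  1/sqrt(d2) = 69.3375
k = (sigma1 - sigma2) / (1/sqrt(d1) - 1/sqrt(d2)) = (251.1 - 152.4) / (223.607 - 69.3375) = 0.63979 MPa*m^0.5
sigma0 = sigma1 - k/sqrt(d1) = 251.1 - 0.63979*223.607 = 108.039 MPa
sigma_y(d3) = 108.039 + 0.63979 / sqrt(1.4e-04) = 162.1 MPa


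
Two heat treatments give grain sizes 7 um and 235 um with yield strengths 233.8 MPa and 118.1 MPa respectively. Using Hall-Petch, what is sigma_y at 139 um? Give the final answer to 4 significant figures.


sigma_y = sigma0 + k / sqrt(d)
1/sqrt(d1) = 1/sqrt(7e-06) = 377.964;  1/sqrt(d2) = 65.2328
k = (sigma1 - sigma2) / (1/sqrt(d1) - 1/sqrt(d2)) = (233.8 - 118.1) / (377.964 - 65.2328) = 0.369966 MPa*m^0.5
sigma0 = sigma1 - k/sqrt(d1) = 233.8 - 0.369966*377.964 = 93.9661 MPa
sigma_y(d3) = 93.9661 + 0.369966 / sqrt(1.39e-04) = 125.3 MPa


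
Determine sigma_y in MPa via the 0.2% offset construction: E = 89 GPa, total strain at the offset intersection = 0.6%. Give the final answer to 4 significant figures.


Offset strain = 0.002
Elastic strain at yield = total_strain - offset = 6e-03 - 0.002 = 4e-03
sigma_y = E * elastic_strain = 89000 * 4e-03
sigma_y = 356 MPa


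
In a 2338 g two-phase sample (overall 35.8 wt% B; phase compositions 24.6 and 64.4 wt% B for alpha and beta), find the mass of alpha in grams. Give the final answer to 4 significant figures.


f_alpha = (C_beta - C0) / (C_beta - C_alpha)
f_alpha = (64.4 - 35.8) / (64.4 - 24.6) = 0.718593
m_alpha = f_alpha * m_total = 0.718593 * 2338 = 1680 g


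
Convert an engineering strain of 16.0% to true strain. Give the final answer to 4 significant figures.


epsilon_true = ln(1 + epsilon_eng)
epsilon_true = ln(1 + 0.16)
epsilon_true = 0.1484


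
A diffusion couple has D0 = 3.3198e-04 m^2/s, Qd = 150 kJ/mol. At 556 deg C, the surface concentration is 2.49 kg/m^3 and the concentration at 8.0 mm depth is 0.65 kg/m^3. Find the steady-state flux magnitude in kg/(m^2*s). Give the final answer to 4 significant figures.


Step 1: D = D0 * exp(-Qd/(R*T))
T = 556 + 273.15 = 829.15 K
D = 3.3198e-04 * exp(-150e3 / (8.314 * 829.15)) = 1.17787e-13 m^2/s
Step 2: J = D * (C1 - C2) / dx
J = 1.17787e-13 * (2.49 - 0.65) / 8e-03
J = 2.709e-11 kg/(m^2*s)


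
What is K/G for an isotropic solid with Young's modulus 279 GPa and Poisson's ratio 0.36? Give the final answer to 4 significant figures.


G = E / (2*(1+nu))
G = 279 / (2*(1+0.36)) = 102.574 GPa
K = E / (3*(1-2*nu))
K = 279 / (3*(1-2*0.36)) = 332.143 GPa
K/G = 332.143 / 102.574 = 3.238


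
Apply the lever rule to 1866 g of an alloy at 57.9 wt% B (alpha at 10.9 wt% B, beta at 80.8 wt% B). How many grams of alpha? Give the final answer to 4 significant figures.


f_alpha = (C_beta - C0) / (C_beta - C_alpha)
f_alpha = (80.8 - 57.9) / (80.8 - 10.9) = 0.327611
m_alpha = f_alpha * m_total = 0.327611 * 1866 = 611.3 g


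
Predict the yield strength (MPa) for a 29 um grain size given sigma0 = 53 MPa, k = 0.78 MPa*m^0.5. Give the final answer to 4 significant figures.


sigma_y = sigma0 + k / sqrt(d)
d = 29 um = 2.9e-05 m
sigma_y = 53 + 0.78 / sqrt(2.9e-05)
sigma_y = 197.8 MPa


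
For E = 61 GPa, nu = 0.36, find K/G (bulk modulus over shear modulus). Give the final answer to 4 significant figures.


G = E / (2*(1+nu))
G = 61 / (2*(1+0.36)) = 22.4265 GPa
K = E / (3*(1-2*nu))
K = 61 / (3*(1-2*0.36)) = 72.619 GPa
K/G = 72.619 / 22.4265 = 3.238


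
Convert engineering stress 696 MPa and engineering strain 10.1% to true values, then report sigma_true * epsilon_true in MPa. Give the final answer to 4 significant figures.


sigma_true = sigma_eng * (1 + epsilon_eng)
sigma_true = 696 * (1 + 0.101) = 766.296 MPa
epsilon_true = ln(1 + epsilon_eng)
epsilon_true = ln(1 + 0.101) = 0.0962189
sigma_true * epsilon_true = 766.296 * 0.0962189 = 73.73 MPa


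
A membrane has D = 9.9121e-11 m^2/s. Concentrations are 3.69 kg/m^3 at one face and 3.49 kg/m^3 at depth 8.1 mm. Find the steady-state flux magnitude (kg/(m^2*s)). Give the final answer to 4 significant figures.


J = -D * (dC/dx) = D * (C1 - C2) / dx
J = 9.9121e-11 * (3.69 - 3.49) / 8.1e-03
J = 2.447e-09 kg/(m^2*s)


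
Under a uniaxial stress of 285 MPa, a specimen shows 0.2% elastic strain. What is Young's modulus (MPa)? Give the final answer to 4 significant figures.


E = sigma / epsilon
epsilon = 0.2% = 2e-03
E = 285 / 2e-03
E = 142500 MPa


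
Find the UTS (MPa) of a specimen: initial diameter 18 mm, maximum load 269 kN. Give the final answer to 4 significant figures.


A0 = pi*(d/2)^2 = pi*(18/2)^2 = 254.469 mm^2
UTS = F_max / A0 = 269*1000 / 254.469
UTS = 1057 MPa


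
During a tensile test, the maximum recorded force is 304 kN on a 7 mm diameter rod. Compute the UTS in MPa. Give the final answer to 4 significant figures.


A0 = pi*(d/2)^2 = pi*(7/2)^2 = 38.4845 mm^2
UTS = F_max / A0 = 304*1000 / 38.4845
UTS = 7899 MPa


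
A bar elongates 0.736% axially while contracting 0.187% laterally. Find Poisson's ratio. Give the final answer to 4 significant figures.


nu = -epsilon_lat / epsilon_axial
Lateral strain is contraction (negative), so using magnitudes:
nu = 0.187 / 0.736
nu = 0.2541


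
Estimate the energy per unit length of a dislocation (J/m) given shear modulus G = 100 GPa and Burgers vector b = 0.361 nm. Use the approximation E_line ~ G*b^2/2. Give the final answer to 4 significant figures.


E = G*b^2/2
b = 0.361 nm = 3.61e-10 m
G = 100 GPa = 1e+11 Pa
E = 0.5 * 1e+11 * (3.61e-10)^2
E = 6.516e-09 J/m


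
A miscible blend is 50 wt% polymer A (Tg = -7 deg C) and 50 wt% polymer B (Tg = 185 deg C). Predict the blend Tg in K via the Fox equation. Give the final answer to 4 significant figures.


1/Tg = w1/Tg1 + w2/Tg2 (in Kelvin)
Tg1 = 266.15 K, Tg2 = 458.15 K
1/Tg = 0.5/266.15 + 0.5/458.15
Tg = 336.7 K


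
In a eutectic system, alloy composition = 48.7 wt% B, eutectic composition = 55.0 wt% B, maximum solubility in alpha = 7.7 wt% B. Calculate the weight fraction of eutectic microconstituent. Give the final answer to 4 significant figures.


f_primary = (C_e - C0) / (C_e - C_alpha_max)
f_primary = (55.0 - 48.7) / (55.0 - 7.7)
f_primary = 0.133192
f_eutectic = 1 - 0.133192 = 0.8668


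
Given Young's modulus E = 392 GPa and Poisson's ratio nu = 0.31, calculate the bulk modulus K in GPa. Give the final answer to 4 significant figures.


K = E / (3*(1-2*nu))
K = 392 / (3*(1-2*0.31))
K = 343.9 GPa


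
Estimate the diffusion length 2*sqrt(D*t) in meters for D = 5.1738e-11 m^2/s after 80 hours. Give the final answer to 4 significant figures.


t = 80 hr = 288000 s
Diffusion length = 2*sqrt(D*t)
= 2*sqrt(5.1738e-11 * 288000)
= 7.72e-03 m


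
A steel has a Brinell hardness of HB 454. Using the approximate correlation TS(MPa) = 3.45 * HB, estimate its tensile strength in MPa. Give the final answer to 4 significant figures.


TS (MPa) = 3.45 * HB
TS = 3.45 * 454
TS = 1566 MPa


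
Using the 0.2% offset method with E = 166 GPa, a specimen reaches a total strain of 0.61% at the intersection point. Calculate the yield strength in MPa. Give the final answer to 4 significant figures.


Offset strain = 0.002
Elastic strain at yield = total_strain - offset = 6.1e-03 - 0.002 = 4.1e-03
sigma_y = E * elastic_strain = 166000 * 4.1e-03
sigma_y = 680.6 MPa


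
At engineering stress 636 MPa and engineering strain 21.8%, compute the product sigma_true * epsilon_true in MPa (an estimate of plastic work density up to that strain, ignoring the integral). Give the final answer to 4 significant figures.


sigma_true = sigma_eng * (1 + epsilon_eng)
sigma_true = 636 * (1 + 0.218) = 774.648 MPa
epsilon_true = ln(1 + epsilon_eng)
epsilon_true = ln(1 + 0.218) = 0.19721
sigma_true * epsilon_true = 774.648 * 0.19721 = 152.8 MPa


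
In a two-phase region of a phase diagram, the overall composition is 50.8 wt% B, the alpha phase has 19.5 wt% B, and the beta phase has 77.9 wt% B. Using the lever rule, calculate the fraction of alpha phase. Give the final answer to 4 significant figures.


f_alpha = (C_beta - C0) / (C_beta - C_alpha)
f_alpha = (77.9 - 50.8) / (77.9 - 19.5)
f_alpha = 0.464


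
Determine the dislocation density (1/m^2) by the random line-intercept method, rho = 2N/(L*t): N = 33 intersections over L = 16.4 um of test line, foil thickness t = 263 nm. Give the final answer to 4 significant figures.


rho = 2N / (L * t)
L = 16.4 um = 1.64e-05 m, t = 263 nm = 2.63e-07 m
rho = 2 * 33 / (1.64e-05 * 2.63e-07)
rho = 1.53e+13 1/m^2


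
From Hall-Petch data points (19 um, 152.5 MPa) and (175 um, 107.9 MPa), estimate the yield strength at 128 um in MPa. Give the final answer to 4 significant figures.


sigma_y = sigma0 + k / sqrt(d)
1/sqrt(d1) = 1/sqrt(1.9e-05) = 229.416;  1/sqrt(d2) = 75.5929
k = (sigma1 - sigma2) / (1/sqrt(d1) - 1/sqrt(d2)) = (152.5 - 107.9) / (229.416 - 75.5929) = 0.289944 MPa*m^0.5
sigma0 = sigma1 - k/sqrt(d1) = 152.5 - 0.289944*229.416 = 85.9823 MPa
sigma_y(d3) = 85.9823 + 0.289944 / sqrt(1.28e-04) = 111.6 MPa


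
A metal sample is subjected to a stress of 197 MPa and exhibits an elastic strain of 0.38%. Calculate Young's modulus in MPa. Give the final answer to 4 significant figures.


E = sigma / epsilon
epsilon = 0.38% = 3.8e-03
E = 197 / 3.8e-03
E = 51840 MPa


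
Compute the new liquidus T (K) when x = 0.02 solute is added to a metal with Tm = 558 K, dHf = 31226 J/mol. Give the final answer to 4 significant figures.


dT = R*Tm^2*x / dHf
dT = 8.314 * 558^2 * 0.02 / 31226
dT = 1.65803 K
T_new = 558 - 1.65803 = 556.3 K


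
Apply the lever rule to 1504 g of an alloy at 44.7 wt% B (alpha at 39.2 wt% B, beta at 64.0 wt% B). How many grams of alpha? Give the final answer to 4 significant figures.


f_alpha = (C_beta - C0) / (C_beta - C_alpha)
f_alpha = (64.0 - 44.7) / (64.0 - 39.2) = 0.778226
m_alpha = f_alpha * m_total = 0.778226 * 1504 = 1170 g


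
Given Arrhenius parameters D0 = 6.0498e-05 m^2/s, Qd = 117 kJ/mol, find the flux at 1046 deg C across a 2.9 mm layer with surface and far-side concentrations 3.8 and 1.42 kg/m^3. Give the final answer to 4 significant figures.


Step 1: D = D0 * exp(-Qd/(R*T))
T = 1046 + 273.15 = 1319.15 K
D = 6.0498e-05 * exp(-117e3 / (8.314 * 1319.15)) = 1.40832e-09 m^2/s
Step 2: J = D * (C1 - C2) / dx
J = 1.40832e-09 * (3.8 - 1.42) / 2.9e-03
J = 1.156e-06 kg/(m^2*s)


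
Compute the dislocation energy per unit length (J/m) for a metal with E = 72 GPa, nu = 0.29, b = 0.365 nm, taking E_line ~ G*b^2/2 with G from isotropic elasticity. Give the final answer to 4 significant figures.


Step 1: G = E / (2*(1+nu))
G = 72 / (2*(1+0.29)) = 27.907 GPa = 2.7907e+10 Pa
Step 2: E_line = G*b^2/2
b = 0.365 nm = 3.65e-10 m
E_line = 0.5 * 2.7907e+10 * (3.65e-10)^2 = 1.859e-09 J/m


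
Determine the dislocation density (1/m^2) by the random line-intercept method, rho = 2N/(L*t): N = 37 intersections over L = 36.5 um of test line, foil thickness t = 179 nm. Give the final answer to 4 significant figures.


rho = 2N / (L * t)
L = 36.5 um = 3.65e-05 m, t = 179 nm = 1.79e-07 m
rho = 2 * 37 / (3.65e-05 * 1.79e-07)
rho = 1.133e+13 1/m^2


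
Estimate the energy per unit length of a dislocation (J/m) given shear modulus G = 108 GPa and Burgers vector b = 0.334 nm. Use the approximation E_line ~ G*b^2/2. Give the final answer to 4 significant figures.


E = G*b^2/2
b = 0.334 nm = 3.34e-10 m
G = 108 GPa = 1.08e+11 Pa
E = 0.5 * 1.08e+11 * (3.34e-10)^2
E = 6.024e-09 J/m


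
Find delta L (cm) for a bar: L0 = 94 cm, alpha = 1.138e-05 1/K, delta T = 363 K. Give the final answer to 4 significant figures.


dL = L0 * alpha * dT
dL = 94 * 1.138e-05 * 363
dL = 0.3883 cm


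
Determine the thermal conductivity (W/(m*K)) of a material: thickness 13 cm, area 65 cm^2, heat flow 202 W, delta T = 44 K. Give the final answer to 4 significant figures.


k = Q*L / (A*dT)
L = 0.13 m, A = 6.5e-03 m^2
k = 202 * 0.13 / (6.5e-03 * 44)
k = 91.82 W/(m*K)


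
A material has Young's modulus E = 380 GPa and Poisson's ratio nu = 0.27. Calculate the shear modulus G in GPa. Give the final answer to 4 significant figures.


G = E / (2*(1+nu))
G = 380 / (2*(1+0.27))
G = 149.6 GPa


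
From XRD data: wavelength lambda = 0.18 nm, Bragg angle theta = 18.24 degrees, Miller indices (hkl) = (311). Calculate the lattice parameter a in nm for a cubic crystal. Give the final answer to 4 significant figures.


d = lambda / (2*sin(theta))
d = 0.18 / (2*sin(18.24 deg))
d = 0.287542 nm
a = d * sqrt(h^2+k^2+l^2) = 0.287542 * sqrt(11)
a = 0.9537 nm


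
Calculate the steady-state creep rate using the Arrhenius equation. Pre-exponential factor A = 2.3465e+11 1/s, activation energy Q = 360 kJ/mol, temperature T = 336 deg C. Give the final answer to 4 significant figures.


rate = A * exp(-Q / (R*T))
T = 336 + 273.15 = 609.15 K
rate = 2.3465e+11 * exp(-360e3 / (8.314 * 609.15))
rate = 3.157e-20 1/s


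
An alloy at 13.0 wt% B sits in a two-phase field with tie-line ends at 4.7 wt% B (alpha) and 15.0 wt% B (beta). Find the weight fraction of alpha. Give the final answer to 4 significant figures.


f_alpha = (C_beta - C0) / (C_beta - C_alpha)
f_alpha = (15.0 - 13.0) / (15.0 - 4.7)
f_alpha = 0.1942


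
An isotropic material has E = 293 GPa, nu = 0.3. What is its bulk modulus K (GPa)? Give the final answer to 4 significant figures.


K = E / (3*(1-2*nu))
K = 293 / (3*(1-2*0.3))
K = 244.2 GPa


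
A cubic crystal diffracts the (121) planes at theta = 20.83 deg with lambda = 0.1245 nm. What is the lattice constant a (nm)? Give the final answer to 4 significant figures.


d = lambda / (2*sin(theta))
d = 0.1245 / (2*sin(20.83 deg))
d = 0.175058 nm
a = d * sqrt(h^2+k^2+l^2) = 0.175058 * sqrt(6)
a = 0.4288 nm


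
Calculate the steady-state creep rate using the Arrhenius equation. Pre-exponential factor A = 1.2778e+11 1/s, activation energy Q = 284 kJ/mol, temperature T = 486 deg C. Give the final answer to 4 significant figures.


rate = A * exp(-Q / (R*T))
T = 486 + 273.15 = 759.15 K
rate = 1.2778e+11 * exp(-284e3 / (8.314 * 759.15))
rate = 3.67e-09 1/s


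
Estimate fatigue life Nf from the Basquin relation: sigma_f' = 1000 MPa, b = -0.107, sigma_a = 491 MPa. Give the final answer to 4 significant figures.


sigma_a = sigma_f' * (2*Nf)^b
2*Nf = (sigma_a / sigma_f')^(1/b)
2*Nf = (491 / 1000)^(1/-0.107)
2*Nf = 771.061
Nf = 385.5 cycles


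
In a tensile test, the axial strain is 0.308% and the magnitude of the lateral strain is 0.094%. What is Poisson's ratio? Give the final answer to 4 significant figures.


nu = -epsilon_lat / epsilon_axial
Lateral strain is contraction (negative), so using magnitudes:
nu = 0.094 / 0.308
nu = 0.3052


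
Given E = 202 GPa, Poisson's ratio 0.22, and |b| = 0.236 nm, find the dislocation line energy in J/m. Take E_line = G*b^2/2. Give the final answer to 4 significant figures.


Step 1: G = E / (2*(1+nu))
G = 202 / (2*(1+0.22)) = 82.7869 GPa = 8.27869e+10 Pa
Step 2: E_line = G*b^2/2
b = 0.236 nm = 2.36e-10 m
E_line = 0.5 * 8.27869e+10 * (2.36e-10)^2 = 2.305e-09 J/m


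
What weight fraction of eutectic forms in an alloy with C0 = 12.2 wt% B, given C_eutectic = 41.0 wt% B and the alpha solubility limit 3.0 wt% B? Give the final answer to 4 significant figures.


f_primary = (C_e - C0) / (C_e - C_alpha_max)
f_primary = (41.0 - 12.2) / (41.0 - 3.0)
f_primary = 0.757895
f_eutectic = 1 - 0.757895 = 0.2421


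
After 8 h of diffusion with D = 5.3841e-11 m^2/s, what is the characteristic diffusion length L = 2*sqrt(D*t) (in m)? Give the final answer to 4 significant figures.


t = 8 hr = 28800 s
Diffusion length = 2*sqrt(D*t)
= 2*sqrt(5.3841e-11 * 28800)
= 2.49e-03 m


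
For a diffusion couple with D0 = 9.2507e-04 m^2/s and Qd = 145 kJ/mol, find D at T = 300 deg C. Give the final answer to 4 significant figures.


D = D0 * exp(-Qd / (R*T))
T = 573.15 K
D = 9.2507e-04 * exp(-145e3 / (8.314 * 573.15))
D = 5.636e-17 m^2/s


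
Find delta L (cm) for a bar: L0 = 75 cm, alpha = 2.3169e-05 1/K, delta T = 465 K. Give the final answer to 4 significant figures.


dL = L0 * alpha * dT
dL = 75 * 2.3169e-05 * 465
dL = 0.808 cm


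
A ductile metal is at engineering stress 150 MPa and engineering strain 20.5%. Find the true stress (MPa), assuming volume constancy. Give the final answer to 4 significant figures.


sigma_true = sigma_eng * (1 + epsilon_eng)
sigma_true = 150 * (1 + 0.205)
sigma_true = 180.8 MPa


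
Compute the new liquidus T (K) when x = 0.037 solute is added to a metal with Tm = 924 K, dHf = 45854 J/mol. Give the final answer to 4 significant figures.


dT = R*Tm^2*x / dHf
dT = 8.314 * 924^2 * 0.037 / 45854
dT = 5.72768 K
T_new = 924 - 5.72768 = 918.3 K


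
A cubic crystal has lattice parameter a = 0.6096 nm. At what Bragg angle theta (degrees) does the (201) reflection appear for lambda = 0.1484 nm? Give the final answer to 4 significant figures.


d = a / sqrt(h^2+k^2+l^2)
d = 0.6096 / sqrt(5) = 0.272621 nm
lambda = 2*d*sin(theta)  =>  sin(theta) = lambda / (2*d)
sin(theta) = 0.1484 / (2 * 0.272621) = 0.272172
theta = 15.79 deg


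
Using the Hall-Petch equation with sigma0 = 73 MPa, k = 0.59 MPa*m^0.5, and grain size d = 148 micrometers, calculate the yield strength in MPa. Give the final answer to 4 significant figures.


sigma_y = sigma0 + k / sqrt(d)
d = 148 um = 1.48e-04 m
sigma_y = 73 + 0.59 / sqrt(1.48e-04)
sigma_y = 121.5 MPa


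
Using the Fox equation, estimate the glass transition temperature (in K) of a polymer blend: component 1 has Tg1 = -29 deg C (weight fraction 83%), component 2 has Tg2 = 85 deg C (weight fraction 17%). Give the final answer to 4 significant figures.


1/Tg = w1/Tg1 + w2/Tg2 (in Kelvin)
Tg1 = 244.15 K, Tg2 = 358.15 K
1/Tg = 0.83/244.15 + 0.17/358.15
Tg = 258.1 K
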